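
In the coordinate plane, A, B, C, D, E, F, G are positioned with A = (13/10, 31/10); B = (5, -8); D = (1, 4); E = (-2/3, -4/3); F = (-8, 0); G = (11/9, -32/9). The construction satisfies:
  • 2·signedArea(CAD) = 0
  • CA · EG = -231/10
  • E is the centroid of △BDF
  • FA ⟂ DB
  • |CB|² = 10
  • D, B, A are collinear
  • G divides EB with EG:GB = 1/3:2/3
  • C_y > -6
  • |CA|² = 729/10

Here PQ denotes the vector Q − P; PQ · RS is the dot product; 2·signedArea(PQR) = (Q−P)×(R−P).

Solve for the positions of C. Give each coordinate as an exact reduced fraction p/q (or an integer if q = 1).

1. C_x = 4  [2·signedArea(CAD) = 0 ∩ CA · EG = -231/10]
2. C_y = -5  [2·signedArea(CAD) = 0 ∩ CA · EG = -231/10]
   → C = (4, -5)

C = (4, -5)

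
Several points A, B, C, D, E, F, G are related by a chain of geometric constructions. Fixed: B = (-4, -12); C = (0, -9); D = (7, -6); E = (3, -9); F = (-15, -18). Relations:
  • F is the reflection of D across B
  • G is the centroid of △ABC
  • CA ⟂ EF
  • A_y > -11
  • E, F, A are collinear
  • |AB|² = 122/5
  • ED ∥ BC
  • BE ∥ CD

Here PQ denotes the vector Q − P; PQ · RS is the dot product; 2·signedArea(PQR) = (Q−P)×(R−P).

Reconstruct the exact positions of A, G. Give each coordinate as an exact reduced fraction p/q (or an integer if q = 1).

1. A_x = 3/5  [E, F, A are collinear ∩ CA ⟂ EF]
2. A_y = -51/5  [E, F, A are collinear ∩ CA ⟂ EF]
   → A = (3/5, -51/5)
3. G_x = -17/15  [G is the centroid of △ABC]
4. G_y = -52/5  [G is the centroid of △ABC]
   → G = (-17/15, -52/5)

A = (3/5, -51/5)
G = (-17/15, -52/5)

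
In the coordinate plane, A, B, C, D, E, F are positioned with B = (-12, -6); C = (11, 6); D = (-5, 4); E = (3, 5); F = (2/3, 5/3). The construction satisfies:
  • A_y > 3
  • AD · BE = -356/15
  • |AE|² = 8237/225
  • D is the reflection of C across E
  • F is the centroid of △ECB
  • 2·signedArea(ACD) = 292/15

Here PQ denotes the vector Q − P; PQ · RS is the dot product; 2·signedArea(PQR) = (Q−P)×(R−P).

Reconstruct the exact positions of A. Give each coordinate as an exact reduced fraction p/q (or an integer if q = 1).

1. A_x = -41/15  [2·signedArea(ACD) = 292/15 ∩ AD · BE = -356/15]
2. A_y = 46/15  [2·signedArea(ACD) = 292/15 ∩ AD · BE = -356/15]
   → A = (-41/15, 46/15)

A = (-41/15, 46/15)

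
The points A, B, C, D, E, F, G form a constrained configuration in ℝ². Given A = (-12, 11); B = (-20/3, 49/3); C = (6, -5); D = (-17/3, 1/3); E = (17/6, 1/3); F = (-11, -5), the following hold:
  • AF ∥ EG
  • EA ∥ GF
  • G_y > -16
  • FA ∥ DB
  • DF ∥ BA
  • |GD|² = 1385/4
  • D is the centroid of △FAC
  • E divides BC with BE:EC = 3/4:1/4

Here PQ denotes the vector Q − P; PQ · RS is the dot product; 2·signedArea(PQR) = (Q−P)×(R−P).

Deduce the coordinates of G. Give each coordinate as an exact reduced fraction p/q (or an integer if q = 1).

G = (23/6, -47/3)

1. G_x = 23/6  [EA ∥ GF ∩ AF ∥ EG]
2. G_y = -47/3  [EA ∥ GF ∩ AF ∥ EG]
   → G = (23/6, -47/3)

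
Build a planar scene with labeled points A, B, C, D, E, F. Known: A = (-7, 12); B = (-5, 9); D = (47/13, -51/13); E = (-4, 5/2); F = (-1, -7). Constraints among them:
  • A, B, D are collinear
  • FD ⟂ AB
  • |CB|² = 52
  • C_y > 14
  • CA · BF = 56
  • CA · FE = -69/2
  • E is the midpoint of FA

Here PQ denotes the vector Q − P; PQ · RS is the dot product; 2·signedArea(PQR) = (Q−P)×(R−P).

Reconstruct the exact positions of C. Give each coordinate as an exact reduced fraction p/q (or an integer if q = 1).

1. C_x = -9  [CA · FE = -69/2 ∩ CA · BF = 56]
2. C_y = 15  [CA · FE = -69/2 ∩ CA · BF = 56]
   → C = (-9, 15)

C = (-9, 15)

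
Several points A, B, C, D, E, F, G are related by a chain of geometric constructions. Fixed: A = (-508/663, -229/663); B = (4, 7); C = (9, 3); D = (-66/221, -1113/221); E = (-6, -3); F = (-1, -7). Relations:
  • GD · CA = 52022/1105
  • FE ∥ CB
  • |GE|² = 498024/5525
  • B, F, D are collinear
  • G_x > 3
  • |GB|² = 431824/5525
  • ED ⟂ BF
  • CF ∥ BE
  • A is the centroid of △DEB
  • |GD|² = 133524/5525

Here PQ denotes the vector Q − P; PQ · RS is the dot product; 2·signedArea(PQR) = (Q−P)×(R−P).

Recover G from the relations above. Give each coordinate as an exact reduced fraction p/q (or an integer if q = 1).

1. G_x = 756/221  [line 6475/663·x + 2218/663·y + -30182/1105 = 0 ∩ |GE|² = 498024/5525]
2. G_y = -2013/1105  [line 6475/663·x + 2218/663·y + -30182/1105 = 0 ∩ |GE|² = 498024/5525]
   → G = (756/221, -2013/1105)

G = (756/221, -2013/1105)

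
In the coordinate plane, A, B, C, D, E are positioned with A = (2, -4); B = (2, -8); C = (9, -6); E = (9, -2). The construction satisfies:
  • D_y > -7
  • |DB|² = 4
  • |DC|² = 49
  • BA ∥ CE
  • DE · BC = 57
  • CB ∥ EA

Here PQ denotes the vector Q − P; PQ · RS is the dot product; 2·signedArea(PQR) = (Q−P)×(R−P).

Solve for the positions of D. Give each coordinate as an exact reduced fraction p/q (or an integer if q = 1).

D = (2, -6)

1. D_x = 2  [line -7·x + -2·y + 2 = 0 ∩ |DC|² = 49]
2. D_y = -6  [line -7·x + -2·y + 2 = 0 ∩ |DC|² = 49]
   → D = (2, -6)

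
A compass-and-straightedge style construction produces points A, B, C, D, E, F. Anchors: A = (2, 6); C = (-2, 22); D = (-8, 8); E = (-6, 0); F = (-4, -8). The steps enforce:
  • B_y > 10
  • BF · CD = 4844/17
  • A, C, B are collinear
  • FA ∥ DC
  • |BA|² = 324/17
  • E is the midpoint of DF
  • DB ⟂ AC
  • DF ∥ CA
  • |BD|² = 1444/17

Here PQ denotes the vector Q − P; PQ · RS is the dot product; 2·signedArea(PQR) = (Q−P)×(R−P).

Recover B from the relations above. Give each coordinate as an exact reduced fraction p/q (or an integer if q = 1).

B = (16/17, 174/17)

1. B_x = 16/17  [A, C, B are collinear ∩ DB ⟂ AC]
2. B_y = 174/17  [A, C, B are collinear ∩ DB ⟂ AC]
   → B = (16/17, 174/17)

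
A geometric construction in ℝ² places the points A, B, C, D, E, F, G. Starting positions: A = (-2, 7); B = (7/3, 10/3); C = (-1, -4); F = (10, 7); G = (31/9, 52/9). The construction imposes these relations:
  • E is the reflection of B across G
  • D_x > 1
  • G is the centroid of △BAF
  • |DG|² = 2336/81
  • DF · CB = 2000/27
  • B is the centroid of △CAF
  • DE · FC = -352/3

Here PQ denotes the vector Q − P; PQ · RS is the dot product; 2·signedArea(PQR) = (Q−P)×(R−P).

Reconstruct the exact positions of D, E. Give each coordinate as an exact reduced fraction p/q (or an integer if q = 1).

1. D_x = 11/9  [line -10/3·x + -22/3·y + 286/27 = 0 ∩ |DG|² = 2336/81]
2. D_y = 8/9  [line -10/3·x + -22/3·y + 286/27 = 0 ∩ |DG|² = 2336/81]
   → D = (11/9, 8/9)
3. E_x = 41/9  [E is the reflection of B across G]
4. E_y = 74/9  [E is the reflection of B across G]
   → E = (41/9, 74/9)

D = (11/9, 8/9)
E = (41/9, 74/9)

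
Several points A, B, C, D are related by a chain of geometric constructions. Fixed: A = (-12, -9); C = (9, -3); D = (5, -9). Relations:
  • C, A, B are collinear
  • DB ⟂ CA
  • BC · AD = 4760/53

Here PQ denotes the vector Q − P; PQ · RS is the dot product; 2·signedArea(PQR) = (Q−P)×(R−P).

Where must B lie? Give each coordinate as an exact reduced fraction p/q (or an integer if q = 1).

1. B_x = 197/53  [C, A, B are collinear ∩ DB ⟂ CA]
2. B_y = -239/53  [C, A, B are collinear ∩ DB ⟂ CA]
   → B = (197/53, -239/53)

B = (197/53, -239/53)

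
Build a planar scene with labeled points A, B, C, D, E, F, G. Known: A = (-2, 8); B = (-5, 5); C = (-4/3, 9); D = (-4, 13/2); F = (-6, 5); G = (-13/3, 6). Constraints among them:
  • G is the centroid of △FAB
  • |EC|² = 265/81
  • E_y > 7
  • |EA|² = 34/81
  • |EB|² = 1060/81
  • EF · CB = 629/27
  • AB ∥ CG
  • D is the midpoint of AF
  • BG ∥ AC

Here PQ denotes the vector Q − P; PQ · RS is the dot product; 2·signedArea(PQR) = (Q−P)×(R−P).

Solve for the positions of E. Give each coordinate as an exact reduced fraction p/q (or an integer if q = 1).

E = (-23/9, 23/3)

1. E_x = -23/9  [line 11/3·x + 4·y + -575/27 = 0 ∩ |EC|² = 265/81]
2. E_y = 23/3  [line 11/3·x + 4·y + -575/27 = 0 ∩ |EC|² = 265/81]
   → E = (-23/9, 23/3)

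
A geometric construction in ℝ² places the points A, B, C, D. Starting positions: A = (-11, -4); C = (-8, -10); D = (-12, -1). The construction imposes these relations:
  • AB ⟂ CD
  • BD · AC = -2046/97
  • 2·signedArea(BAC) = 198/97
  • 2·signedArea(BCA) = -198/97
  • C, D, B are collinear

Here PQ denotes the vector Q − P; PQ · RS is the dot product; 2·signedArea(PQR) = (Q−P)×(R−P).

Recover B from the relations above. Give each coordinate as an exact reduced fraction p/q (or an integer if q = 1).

1. B_x = -1040/97  [C, D, B are collinear ∩ AB ⟂ CD]
2. B_y = -376/97  [C, D, B are collinear ∩ AB ⟂ CD]
   → B = (-1040/97, -376/97)

B = (-1040/97, -376/97)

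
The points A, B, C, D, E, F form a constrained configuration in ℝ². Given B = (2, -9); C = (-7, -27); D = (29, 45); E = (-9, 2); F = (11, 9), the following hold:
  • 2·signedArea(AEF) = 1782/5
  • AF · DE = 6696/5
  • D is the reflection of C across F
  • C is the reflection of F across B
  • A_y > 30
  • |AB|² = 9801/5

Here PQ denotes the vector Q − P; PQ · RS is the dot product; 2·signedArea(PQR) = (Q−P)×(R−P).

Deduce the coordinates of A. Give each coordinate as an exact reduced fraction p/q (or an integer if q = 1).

1. A_x = 109/5  [2·signedArea(AEF) = 1782/5 ∩ AF · DE = 6696/5]
2. A_y = 153/5  [2·signedArea(AEF) = 1782/5 ∩ AF · DE = 6696/5]
   → A = (109/5, 153/5)

A = (109/5, 153/5)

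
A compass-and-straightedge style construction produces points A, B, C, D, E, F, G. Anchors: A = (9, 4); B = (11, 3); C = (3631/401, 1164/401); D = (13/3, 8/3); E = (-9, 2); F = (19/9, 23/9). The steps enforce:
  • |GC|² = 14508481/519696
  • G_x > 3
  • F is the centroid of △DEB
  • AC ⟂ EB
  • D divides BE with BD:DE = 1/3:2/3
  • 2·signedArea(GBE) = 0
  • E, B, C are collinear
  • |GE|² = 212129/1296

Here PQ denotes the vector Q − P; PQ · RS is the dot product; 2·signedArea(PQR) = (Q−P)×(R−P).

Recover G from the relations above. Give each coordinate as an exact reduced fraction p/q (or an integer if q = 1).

G = (34/9, 95/36)

1. G_x = 34/9  [line 1·x + -20·y + 49 = 0 ∩ |GE|² = 212129/1296]
2. G_y = 95/36  [line 1·x + -20·y + 49 = 0 ∩ |GE|² = 212129/1296]
   → G = (34/9, 95/36)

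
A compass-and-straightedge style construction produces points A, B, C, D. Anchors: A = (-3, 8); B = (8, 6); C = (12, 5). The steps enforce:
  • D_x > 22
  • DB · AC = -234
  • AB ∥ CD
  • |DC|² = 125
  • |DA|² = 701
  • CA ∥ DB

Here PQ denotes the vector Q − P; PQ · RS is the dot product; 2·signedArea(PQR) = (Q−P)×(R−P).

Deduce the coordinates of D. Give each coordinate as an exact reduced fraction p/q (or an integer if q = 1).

D = (23, 3)

1. D_x = 23  [CA ∥ DB ∩ AB ∥ CD]
2. D_y = 3  [CA ∥ DB ∩ AB ∥ CD]
   → D = (23, 3)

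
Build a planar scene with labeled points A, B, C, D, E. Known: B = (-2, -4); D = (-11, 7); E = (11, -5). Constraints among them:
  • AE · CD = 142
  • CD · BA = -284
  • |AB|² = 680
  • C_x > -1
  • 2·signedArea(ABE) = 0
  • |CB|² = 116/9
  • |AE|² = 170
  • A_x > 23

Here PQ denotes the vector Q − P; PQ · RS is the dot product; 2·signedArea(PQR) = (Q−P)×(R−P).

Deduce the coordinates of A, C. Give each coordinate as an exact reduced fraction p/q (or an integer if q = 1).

A = (24, -6)
C = (-2/3, -2/3)

1. A_x = 24  [line 1·x + 13·y + 54 = 0 ∩ |AE|² = 170]
2. A_y = -6  [line 1·x + 13·y + 54 = 0 ∩ |AE|² = 170]
   → A = (24, -6)
3. C_x = -2/3  [line -26·x + 2·y + -16 = 0 ∩ |CB|² = 116/9]
4. C_y = -2/3  [line -26·x + 2·y + -16 = 0 ∩ |CB|² = 116/9]
   → C = (-2/3, -2/3)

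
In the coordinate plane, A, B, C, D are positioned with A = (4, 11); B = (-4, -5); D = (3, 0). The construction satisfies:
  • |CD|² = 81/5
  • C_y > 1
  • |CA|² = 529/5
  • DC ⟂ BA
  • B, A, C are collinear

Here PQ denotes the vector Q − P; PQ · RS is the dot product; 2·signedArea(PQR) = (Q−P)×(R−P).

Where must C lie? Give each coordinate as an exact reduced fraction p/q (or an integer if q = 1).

1. C_x = -3/5  [B, A, C are collinear ∩ DC ⟂ BA]
2. C_y = 9/5  [B, A, C are collinear ∩ DC ⟂ BA]
   → C = (-3/5, 9/5)

C = (-3/5, 9/5)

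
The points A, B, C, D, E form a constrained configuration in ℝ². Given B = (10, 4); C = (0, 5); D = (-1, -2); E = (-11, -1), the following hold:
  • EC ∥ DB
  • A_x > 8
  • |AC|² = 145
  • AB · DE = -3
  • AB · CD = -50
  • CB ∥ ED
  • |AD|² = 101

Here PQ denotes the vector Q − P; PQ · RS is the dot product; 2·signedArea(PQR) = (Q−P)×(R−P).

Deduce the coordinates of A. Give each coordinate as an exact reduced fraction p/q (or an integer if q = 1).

A = (9, -3)

1. A_x = 9  [AB · CD = -50 ∩ AB · DE = -3]
2. A_y = -3  [AB · CD = -50 ∩ AB · DE = -3]
   → A = (9, -3)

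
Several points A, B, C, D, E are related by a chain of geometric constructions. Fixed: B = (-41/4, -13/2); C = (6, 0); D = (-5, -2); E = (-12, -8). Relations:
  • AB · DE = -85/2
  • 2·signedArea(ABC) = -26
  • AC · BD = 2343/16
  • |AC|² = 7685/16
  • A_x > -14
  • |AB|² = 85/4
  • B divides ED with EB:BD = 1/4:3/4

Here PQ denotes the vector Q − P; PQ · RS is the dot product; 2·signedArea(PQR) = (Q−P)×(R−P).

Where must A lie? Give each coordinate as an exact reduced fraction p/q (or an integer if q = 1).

A = (-55/4, -19/2)

1. A_x = -55/4  [AC · BD = 2343/16 ∩ 2·signedArea(ABC) = -26]
2. A_y = -19/2  [AC · BD = 2343/16 ∩ 2·signedArea(ABC) = -26]
   → A = (-55/4, -19/2)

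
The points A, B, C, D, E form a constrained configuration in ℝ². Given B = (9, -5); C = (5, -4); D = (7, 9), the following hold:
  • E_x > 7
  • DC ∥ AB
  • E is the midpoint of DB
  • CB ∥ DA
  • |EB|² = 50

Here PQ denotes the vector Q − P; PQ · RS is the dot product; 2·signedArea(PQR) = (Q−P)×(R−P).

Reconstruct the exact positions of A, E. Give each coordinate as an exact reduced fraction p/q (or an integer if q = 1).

1. A_x = 11  [DC ∥ AB ∩ CB ∥ DA]
2. A_y = 8  [DC ∥ AB ∩ CB ∥ DA]
   → A = (11, 8)
3. E_x = 8  [E is the midpoint of DB]
4. E_y = 2  [E is the midpoint of DB]
   → E = (8, 2)

A = (11, 8)
E = (8, 2)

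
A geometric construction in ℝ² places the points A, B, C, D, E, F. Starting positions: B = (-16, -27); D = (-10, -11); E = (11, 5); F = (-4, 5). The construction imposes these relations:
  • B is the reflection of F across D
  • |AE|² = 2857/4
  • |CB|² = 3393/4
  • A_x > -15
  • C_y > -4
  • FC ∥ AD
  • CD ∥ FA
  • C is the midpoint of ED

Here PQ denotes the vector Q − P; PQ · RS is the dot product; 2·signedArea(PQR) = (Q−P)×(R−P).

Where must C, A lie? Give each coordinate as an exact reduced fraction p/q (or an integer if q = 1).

A = (-29/2, -3)
C = (1/2, -3)

1. C_x = 1/2  [C is the midpoint of ED]
2. C_y = -3  [C is the midpoint of ED]
   → C = (1/2, -3)
3. A_x = -29/2  [FC ∥ AD ∩ CD ∥ FA]
4. A_y = -3  [FC ∥ AD ∩ CD ∥ FA]
   → A = (-29/2, -3)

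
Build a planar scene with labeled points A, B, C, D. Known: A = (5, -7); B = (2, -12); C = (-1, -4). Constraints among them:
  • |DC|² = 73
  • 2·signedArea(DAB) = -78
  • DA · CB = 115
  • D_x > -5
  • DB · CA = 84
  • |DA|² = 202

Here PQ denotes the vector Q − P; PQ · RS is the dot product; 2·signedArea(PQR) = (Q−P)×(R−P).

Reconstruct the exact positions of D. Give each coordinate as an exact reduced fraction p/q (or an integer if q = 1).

D = (-4, 4)

1. D_x = -4  [DA · CB = 115 ∩ 2·signedArea(DAB) = -78]
2. D_y = 4  [DA · CB = 115 ∩ 2·signedArea(DAB) = -78]
   → D = (-4, 4)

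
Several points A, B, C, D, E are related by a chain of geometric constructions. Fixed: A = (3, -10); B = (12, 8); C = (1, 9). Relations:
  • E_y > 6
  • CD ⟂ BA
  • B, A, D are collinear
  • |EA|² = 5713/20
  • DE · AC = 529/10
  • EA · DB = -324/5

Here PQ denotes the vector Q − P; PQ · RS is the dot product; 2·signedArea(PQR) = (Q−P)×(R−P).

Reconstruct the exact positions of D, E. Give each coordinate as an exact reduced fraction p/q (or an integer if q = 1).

D = (51/5, 22/5)
E = (28/5, 67/10)

1. D_x = 51/5  [B, A, D are collinear ∩ CD ⟂ BA]
2. D_y = 22/5  [B, A, D are collinear ∩ CD ⟂ BA]
   → D = (51/5, 22/5)
3. E_x = 28/5  [EA · DB = -324/5 ∩ DE · AC = 529/10]
4. E_y = 67/10  [EA · DB = -324/5 ∩ DE · AC = 529/10]
   → E = (28/5, 67/10)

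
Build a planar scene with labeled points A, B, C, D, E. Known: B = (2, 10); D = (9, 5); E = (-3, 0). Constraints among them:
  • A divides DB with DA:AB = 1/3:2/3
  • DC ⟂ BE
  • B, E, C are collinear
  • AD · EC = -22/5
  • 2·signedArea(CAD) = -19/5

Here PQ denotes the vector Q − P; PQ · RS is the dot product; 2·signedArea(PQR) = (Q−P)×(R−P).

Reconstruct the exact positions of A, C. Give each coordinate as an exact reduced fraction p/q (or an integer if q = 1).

1. A_x = 20/3  [A divides DB with DA:AB = 1/3:2/3]
2. A_y = 20/3  [A divides DB with DA:AB = 1/3:2/3]
   → A = (20/3, 20/3)
3. C_x = 7/5  [B, E, C are collinear ∩ DC ⟂ BE]
4. C_y = 44/5  [B, E, C are collinear ∩ DC ⟂ BE]
   → C = (7/5, 44/5)

A = (20/3, 20/3)
C = (7/5, 44/5)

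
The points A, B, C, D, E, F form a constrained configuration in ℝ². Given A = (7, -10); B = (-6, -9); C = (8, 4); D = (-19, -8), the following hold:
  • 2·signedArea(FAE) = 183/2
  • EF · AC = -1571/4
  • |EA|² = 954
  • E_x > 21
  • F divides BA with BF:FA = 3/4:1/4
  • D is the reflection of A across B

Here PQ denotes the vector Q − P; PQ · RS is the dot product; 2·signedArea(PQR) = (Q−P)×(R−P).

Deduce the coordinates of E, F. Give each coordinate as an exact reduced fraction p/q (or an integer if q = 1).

E = (22, 17)
F = (15/4, -39/4)

1. F_x = 15/4  [F divides BA with BF:FA = 3/4:1/4]
2. F_y = -39/4  [F divides BA with BF:FA = 3/4:1/4]
   → F = (15/4, -39/4)
3. E_x = 22  [EF · AC = -1571/4 ∩ 2·signedArea(FAE) = 183/2]
4. E_y = 17  [EF · AC = -1571/4 ∩ 2·signedArea(FAE) = 183/2]
   → E = (22, 17)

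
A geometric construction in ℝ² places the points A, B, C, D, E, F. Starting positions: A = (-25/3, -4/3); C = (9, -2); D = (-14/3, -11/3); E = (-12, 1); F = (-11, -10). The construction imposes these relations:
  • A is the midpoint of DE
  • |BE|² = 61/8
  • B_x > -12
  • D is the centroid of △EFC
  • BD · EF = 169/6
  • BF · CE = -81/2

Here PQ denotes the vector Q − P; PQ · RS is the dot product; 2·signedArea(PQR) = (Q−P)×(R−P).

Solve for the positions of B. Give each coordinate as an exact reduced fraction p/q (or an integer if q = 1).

B = (-47/4, -7/4)

1. B_x = -47/4  [BF · CE = -81/2 ∩ BD · EF = 169/6]
2. B_y = -7/4  [BF · CE = -81/2 ∩ BD · EF = 169/6]
   → B = (-47/4, -7/4)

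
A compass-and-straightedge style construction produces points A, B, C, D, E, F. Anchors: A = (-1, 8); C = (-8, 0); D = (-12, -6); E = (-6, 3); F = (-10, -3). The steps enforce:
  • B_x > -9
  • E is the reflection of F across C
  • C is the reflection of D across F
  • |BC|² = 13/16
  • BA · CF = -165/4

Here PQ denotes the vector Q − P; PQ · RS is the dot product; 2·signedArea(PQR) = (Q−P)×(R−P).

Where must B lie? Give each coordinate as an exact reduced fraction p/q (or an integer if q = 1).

B = (-17/2, -3/4)

1. B_x = -17/2  [line 2·x + 3·y + 77/4 = 0 ∩ |BC|² = 13/16]
2. B_y = -3/4  [line 2·x + 3·y + 77/4 = 0 ∩ |BC|² = 13/16]
   → B = (-17/2, -3/4)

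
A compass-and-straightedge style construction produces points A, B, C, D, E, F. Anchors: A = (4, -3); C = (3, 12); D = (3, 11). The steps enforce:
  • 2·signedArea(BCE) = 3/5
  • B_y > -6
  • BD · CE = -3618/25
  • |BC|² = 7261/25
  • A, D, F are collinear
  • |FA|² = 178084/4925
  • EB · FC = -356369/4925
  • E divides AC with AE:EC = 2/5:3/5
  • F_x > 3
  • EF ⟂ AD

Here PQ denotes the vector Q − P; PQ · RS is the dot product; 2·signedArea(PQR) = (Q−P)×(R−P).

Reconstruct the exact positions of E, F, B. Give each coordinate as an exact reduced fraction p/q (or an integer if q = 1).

1. E_x = 18/5  [E divides AC with AE:EC = 2/5:3/5]
2. E_y = 3  [E divides AC with AE:EC = 2/5:3/5]
   → E = (18/5, 3)
3. F_x = 3518/985  [A, D, F are collinear ∩ EF ⟂ AD]
4. F_y = 2953/985  [A, D, F are collinear ∩ EF ⟂ AD]
   → F = (3518/985, 2953/985)
5. B_x = 21/5  [BD · CE = -3618/25 ∩ 2·signedArea(BCE) = 3/5]
6. B_y = -5  [BD · CE = -3618/25 ∩ 2·signedArea(BCE) = 3/5]
   → B = (21/5, -5)

B = (21/5, -5)
E = (18/5, 3)
F = (3518/985, 2953/985)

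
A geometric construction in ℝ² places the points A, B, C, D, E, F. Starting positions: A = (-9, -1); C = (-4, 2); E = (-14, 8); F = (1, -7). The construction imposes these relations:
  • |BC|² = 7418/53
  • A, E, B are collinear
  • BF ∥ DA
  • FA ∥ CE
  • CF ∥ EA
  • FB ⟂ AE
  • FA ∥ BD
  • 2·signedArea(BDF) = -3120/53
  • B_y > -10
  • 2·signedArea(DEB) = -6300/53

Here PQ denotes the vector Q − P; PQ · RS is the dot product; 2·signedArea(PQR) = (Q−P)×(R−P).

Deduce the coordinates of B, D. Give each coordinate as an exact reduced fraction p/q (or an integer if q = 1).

1. B_x = -217/53  [A, E, B are collinear ∩ FB ⟂ AE]
2. B_y = -521/53  [A, E, B are collinear ∩ FB ⟂ AE]
   → B = (-217/53, -521/53)
3. D_x = -747/53  [BF ∥ DA ∩ FA ∥ BD]
4. D_y = -203/53  [BF ∥ DA ∩ FA ∥ BD]
   → D = (-747/53, -203/53)

B = (-217/53, -521/53)
D = (-747/53, -203/53)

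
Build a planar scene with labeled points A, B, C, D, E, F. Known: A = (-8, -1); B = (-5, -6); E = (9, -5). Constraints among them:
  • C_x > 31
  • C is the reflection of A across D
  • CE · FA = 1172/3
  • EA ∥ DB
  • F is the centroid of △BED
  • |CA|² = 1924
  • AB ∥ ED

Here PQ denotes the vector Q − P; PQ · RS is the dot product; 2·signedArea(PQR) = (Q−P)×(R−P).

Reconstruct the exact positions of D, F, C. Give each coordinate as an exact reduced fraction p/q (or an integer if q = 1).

1. D_x = 12  [EA ∥ DB ∩ AB ∥ ED]
2. D_y = -10  [EA ∥ DB ∩ AB ∥ ED]
   → D = (12, -10)
3. F_x = 16/3  [F is the centroid of △BED]
4. F_y = -7  [F is the centroid of △BED]
   → F = (16/3, -7)
5. C_x = 32  [C is the reflection of A across D]
6. C_y = -19  [C is the reflection of A across D]
   → C = (32, -19)

C = (32, -19)
D = (12, -10)
F = (16/3, -7)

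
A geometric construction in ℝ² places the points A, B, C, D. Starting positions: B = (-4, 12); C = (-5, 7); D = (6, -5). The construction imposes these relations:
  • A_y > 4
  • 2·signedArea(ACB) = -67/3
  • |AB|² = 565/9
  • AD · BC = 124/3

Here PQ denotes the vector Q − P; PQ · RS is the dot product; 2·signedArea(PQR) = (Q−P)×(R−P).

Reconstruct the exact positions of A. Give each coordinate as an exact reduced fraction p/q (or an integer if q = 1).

A = (-1, 14/3)

1. A_x = -1  [2·signedArea(ACB) = -67/3 ∩ AD · BC = 124/3]
2. A_y = 14/3  [2·signedArea(ACB) = -67/3 ∩ AD · BC = 124/3]
   → A = (-1, 14/3)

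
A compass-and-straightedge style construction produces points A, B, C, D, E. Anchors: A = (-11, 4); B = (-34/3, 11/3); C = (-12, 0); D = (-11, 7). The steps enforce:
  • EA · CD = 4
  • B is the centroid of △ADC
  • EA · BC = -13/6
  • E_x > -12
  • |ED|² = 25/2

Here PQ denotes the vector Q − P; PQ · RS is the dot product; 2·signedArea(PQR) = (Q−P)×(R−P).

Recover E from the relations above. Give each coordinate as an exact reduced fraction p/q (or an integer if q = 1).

E = (-23/2, 7/2)

1. E_x = -23/2  [EA · CD = 4 ∩ EA · BC = -13/6]
2. E_y = 7/2  [EA · CD = 4 ∩ EA · BC = -13/6]
   → E = (-23/2, 7/2)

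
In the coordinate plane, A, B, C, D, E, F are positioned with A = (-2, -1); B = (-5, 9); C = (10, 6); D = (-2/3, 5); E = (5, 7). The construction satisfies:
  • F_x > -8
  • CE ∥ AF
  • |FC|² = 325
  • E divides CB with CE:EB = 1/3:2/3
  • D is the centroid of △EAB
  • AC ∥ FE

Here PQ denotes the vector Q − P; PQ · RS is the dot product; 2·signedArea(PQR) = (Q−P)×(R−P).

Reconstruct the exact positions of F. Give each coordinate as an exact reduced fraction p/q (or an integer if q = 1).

F = (-7, 0)

1. F_x = -7  [AC ∥ FE ∩ CE ∥ AF]
2. F_y = 0  [AC ∥ FE ∩ CE ∥ AF]
   → F = (-7, 0)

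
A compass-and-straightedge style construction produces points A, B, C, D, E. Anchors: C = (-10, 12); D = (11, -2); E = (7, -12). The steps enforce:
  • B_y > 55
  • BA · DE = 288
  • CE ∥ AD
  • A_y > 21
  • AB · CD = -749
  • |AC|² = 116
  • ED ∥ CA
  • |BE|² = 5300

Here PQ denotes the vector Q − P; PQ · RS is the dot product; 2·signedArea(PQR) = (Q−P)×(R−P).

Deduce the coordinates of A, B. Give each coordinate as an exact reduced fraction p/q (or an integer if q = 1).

A = (-6, 22)
B = (-19, 56)

1. A_x = -6  [CE ∥ AD ∩ ED ∥ CA]
2. A_y = 22  [CE ∥ AD ∩ ED ∥ CA]
   → A = (-6, 22)
3. B_x = -19  [BA · DE = 288 ∩ AB · CD = -749]
4. B_y = 56  [BA · DE = 288 ∩ AB · CD = -749]
   → B = (-19, 56)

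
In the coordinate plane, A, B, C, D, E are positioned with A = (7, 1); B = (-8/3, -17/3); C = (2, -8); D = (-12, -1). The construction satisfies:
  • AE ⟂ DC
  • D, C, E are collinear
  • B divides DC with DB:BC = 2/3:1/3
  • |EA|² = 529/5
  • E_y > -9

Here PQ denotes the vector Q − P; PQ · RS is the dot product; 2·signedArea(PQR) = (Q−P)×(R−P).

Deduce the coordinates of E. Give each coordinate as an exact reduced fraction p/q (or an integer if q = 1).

1. E_x = 12/5  [D, C, E are collinear ∩ AE ⟂ DC]
2. E_y = -41/5  [D, C, E are collinear ∩ AE ⟂ DC]
   → E = (12/5, -41/5)

E = (12/5, -41/5)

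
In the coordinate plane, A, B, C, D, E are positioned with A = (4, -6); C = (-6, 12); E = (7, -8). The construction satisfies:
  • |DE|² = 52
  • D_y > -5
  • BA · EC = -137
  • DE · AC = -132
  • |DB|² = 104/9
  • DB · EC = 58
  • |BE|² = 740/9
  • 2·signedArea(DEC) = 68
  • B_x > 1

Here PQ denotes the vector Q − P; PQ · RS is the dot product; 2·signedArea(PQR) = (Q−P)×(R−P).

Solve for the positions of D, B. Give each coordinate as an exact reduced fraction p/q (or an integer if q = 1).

1. D_x = 1  [DE · AC = -132 ∩ 2·signedArea(DEC) = 68]
2. D_y = -4  [DE · AC = -132 ∩ 2·signedArea(DEC) = 68]
   → D = (1, -4)
3. B_x = 5/3  [line 13·x + -20·y + -35 = 0 ∩ |DB|² = 104/9]
4. B_y = -2/3  [line 13·x + -20·y + -35 = 0 ∩ |DB|² = 104/9]
   → B = (5/3, -2/3)

B = (5/3, -2/3)
D = (1, -4)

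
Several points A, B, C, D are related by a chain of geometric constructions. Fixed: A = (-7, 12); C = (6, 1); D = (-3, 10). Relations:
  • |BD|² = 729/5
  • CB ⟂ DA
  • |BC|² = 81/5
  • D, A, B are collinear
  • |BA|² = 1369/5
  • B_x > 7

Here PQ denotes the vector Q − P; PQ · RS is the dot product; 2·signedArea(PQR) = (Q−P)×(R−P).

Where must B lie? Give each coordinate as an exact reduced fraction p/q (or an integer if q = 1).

1. B_x = 39/5  [D, A, B are collinear ∩ CB ⟂ DA]
2. B_y = 23/5  [D, A, B are collinear ∩ CB ⟂ DA]
   → B = (39/5, 23/5)

B = (39/5, 23/5)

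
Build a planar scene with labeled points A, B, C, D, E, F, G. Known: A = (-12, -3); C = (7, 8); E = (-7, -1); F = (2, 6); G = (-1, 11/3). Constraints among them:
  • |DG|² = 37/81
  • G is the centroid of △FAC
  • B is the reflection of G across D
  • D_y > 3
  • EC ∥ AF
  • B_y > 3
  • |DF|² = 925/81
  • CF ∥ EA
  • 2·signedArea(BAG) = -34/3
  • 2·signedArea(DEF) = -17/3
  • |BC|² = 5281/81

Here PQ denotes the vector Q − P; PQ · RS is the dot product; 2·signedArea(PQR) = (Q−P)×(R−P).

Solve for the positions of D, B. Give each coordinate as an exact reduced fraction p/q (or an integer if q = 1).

1. D_x = -1/3  [line -7·x + 9·y + -103/3 = 0 ∩ |DG|² = 37/81]
2. D_y = 32/9  [line -7·x + 9·y + -103/3 = 0 ∩ |DG|² = 37/81]
   → D = (-1/3, 32/9)
3. B_x = 1/3  [B is the reflection of G across D]
4. B_y = 31/9  [B is the reflection of G across D]
   → B = (1/3, 31/9)

B = (1/3, 31/9)
D = (-1/3, 32/9)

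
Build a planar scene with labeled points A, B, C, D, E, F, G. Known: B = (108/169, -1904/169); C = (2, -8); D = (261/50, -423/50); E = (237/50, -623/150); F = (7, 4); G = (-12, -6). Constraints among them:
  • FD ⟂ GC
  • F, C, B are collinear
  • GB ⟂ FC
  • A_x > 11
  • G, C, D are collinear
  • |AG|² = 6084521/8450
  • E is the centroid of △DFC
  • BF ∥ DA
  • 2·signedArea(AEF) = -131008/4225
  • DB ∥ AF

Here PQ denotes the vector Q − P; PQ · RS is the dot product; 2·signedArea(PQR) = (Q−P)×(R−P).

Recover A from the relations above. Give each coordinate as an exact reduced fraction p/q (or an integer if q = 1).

1. A_x = 97859/8450  [DB ∥ AF ∩ BF ∥ DA]
2. A_y = 57513/8450  [DB ∥ AF ∩ BF ∥ DA]
   → A = (97859/8450, 57513/8450)

A = (97859/8450, 57513/8450)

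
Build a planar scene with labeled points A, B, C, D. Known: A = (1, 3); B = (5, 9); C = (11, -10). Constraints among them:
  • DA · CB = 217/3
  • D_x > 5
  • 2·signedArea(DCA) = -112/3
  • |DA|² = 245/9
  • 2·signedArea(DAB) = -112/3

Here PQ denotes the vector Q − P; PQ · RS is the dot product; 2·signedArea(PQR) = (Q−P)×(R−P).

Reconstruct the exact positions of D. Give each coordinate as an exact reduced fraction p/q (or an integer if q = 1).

1. D_x = 17/3  [DA · CB = 217/3 ∩ 2·signedArea(DCA) = -112/3]
2. D_y = 2/3  [DA · CB = 217/3 ∩ 2·signedArea(DCA) = -112/3]
   → D = (17/3, 2/3)

D = (17/3, 2/3)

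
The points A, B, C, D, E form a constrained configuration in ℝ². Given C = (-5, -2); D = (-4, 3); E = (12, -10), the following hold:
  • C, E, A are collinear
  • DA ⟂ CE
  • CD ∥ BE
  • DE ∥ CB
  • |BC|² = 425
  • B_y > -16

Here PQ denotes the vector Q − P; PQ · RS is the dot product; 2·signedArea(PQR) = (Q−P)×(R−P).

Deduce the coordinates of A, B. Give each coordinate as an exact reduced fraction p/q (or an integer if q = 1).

1. A_x = -2156/353  [C, E, A are collinear ∩ DA ⟂ CE]
2. A_y = -522/353  [C, E, A are collinear ∩ DA ⟂ CE]
   → A = (-2156/353, -522/353)
3. B_x = 11  [CD ∥ BE ∩ DE ∥ CB]
4. B_y = -15  [CD ∥ BE ∩ DE ∥ CB]
   → B = (11, -15)

A = (-2156/353, -522/353)
B = (11, -15)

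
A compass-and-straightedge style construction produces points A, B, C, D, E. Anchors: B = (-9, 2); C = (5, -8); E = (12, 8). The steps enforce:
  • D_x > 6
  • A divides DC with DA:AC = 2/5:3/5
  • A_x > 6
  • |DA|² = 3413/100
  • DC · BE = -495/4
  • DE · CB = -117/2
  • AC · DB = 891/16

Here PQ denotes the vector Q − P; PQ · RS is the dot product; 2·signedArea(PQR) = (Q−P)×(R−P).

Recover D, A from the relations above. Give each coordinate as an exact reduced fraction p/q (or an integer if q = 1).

A = (121/20, 7/10)
D = (27/4, 13/2)

1. D_x = 27/4  [DC · BE = -495/4 ∩ DE · CB = -117/2]
2. D_y = 13/2  [DC · BE = -495/4 ∩ DE · CB = -117/2]
   → D = (27/4, 13/2)
3. A_x = 121/20  [A divides DC with DA:AC = 2/5:3/5]
4. A_y = 7/10  [A divides DC with DA:AC = 2/5:3/5]
   → A = (121/20, 7/10)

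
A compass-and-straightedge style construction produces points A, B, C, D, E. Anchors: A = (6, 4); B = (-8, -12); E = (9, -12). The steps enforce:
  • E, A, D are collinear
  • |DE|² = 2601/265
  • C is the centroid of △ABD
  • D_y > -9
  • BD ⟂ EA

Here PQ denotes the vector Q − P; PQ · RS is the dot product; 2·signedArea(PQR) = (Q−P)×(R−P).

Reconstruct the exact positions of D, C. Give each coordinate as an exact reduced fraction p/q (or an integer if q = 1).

1. D_x = 2232/265  [E, A, D are collinear ∩ BD ⟂ EA]
2. D_y = -2364/265  [E, A, D are collinear ∩ BD ⟂ EA]
   → D = (2232/265, -2364/265)
3. C_x = 1702/795  [C is the centroid of △ABD]
4. C_y = -4484/795  [C is the centroid of △ABD]
   → C = (1702/795, -4484/795)

C = (1702/795, -4484/795)
D = (2232/265, -2364/265)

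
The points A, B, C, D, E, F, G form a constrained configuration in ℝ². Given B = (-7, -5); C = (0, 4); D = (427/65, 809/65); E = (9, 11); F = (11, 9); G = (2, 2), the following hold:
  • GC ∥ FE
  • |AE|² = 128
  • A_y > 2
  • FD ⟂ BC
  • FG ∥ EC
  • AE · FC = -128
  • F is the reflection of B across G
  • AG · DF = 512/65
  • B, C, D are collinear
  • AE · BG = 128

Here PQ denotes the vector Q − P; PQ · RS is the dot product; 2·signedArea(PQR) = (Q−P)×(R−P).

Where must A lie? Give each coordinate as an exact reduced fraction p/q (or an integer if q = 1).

A = (1, 3)

1. A_x = 1  [AE · FC = -128 ∩ AG · DF = 512/65]
2. A_y = 3  [AE · FC = -128 ∩ AG · DF = 512/65]
   → A = (1, 3)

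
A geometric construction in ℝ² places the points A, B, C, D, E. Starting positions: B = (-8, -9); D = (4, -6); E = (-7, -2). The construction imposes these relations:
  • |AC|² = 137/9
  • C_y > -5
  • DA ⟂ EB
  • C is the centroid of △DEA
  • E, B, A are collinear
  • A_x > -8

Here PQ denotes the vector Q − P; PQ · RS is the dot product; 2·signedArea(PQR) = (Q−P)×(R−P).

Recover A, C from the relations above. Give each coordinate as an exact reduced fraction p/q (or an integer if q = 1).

1. A_x = -367/50  [E, B, A are collinear ∩ DA ⟂ EB]
2. A_y = -219/50  [E, B, A are collinear ∩ DA ⟂ EB]
   → A = (-367/50, -219/50)
3. C_x = -517/150  [C is the centroid of △DEA]
4. C_y = -619/150  [C is the centroid of △DEA]
   → C = (-517/150, -619/150)

A = (-367/50, -219/50)
C = (-517/150, -619/150)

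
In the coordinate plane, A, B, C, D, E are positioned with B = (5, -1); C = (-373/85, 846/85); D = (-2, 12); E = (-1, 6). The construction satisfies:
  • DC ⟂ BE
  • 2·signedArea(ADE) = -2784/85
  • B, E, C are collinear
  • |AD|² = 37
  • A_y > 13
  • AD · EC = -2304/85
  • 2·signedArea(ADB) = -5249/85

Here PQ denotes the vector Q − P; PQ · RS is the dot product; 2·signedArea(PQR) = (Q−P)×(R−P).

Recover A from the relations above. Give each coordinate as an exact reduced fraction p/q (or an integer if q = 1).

A = (-661/85, 1182/85)

1. A_x = -661/85  [2·signedArea(ADE) = -2784/85 ∩ 2·signedArea(ADB) = -5249/85]
2. A_y = 1182/85  [2·signedArea(ADE) = -2784/85 ∩ 2·signedArea(ADB) = -5249/85]
   → A = (-661/85, 1182/85)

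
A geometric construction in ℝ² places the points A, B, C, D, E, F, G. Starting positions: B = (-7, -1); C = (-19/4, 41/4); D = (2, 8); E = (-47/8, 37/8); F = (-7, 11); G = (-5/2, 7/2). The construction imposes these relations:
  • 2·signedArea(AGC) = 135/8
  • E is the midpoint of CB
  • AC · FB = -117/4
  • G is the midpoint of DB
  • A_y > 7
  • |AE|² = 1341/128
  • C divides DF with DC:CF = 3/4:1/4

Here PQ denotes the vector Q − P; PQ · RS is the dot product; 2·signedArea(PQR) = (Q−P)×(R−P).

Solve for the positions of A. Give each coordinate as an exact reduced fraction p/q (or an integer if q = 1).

A = (-103/16, 125/16)

1. A_x = -103/16  [AC · FB = -117/4 ∩ 2·signedArea(AGC) = 135/8]
2. A_y = 125/16  [AC · FB = -117/4 ∩ 2·signedArea(AGC) = 135/8]
   → A = (-103/16, 125/16)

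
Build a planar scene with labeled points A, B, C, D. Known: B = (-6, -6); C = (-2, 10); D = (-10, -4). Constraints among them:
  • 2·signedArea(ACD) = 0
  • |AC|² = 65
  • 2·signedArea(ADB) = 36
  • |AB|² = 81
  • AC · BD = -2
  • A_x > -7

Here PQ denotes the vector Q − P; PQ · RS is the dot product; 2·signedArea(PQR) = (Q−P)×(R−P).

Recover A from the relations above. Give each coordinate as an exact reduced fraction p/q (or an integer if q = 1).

1. A_x = -6  [2·signedArea(ACD) = 0 ∩ AC · BD = -2]
2. A_y = 3  [2·signedArea(ACD) = 0 ∩ AC · BD = -2]
   → A = (-6, 3)

A = (-6, 3)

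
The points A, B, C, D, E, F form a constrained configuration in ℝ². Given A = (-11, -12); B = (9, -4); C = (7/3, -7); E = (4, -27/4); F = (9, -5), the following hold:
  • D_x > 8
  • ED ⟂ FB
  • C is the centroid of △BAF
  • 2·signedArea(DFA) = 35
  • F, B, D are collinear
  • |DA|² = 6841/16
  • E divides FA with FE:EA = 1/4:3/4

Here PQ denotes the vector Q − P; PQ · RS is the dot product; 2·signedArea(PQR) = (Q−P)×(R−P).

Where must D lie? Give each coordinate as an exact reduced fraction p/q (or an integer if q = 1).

D = (9, -27/4)

1. D_x = 9  [F, B, D are collinear ∩ ED ⟂ FB]
2. D_y = -27/4  [F, B, D are collinear ∩ ED ⟂ FB]
   → D = (9, -27/4)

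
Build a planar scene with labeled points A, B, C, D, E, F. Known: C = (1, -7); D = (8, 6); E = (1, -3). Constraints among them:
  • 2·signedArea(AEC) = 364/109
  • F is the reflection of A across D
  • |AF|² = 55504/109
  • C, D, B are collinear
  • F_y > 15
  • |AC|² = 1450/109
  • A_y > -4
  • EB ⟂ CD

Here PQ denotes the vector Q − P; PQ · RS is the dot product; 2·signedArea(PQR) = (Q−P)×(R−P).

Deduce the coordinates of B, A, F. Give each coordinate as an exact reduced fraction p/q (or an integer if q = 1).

A = (200/109, -376/109)
B = (291/109, -425/109)
F = (1544/109, 1684/109)

1. B_x = 291/109  [C, D, B are collinear ∩ EB ⟂ CD]
2. B_y = -425/109  [C, D, B are collinear ∩ EB ⟂ CD]
   → B = (291/109, -425/109)
3. A_x = 200/109  [2·signedArea(AEC) = 364/109]
4. A_y = -376/109  [|AC|² = 1450/109]
   → A = (200/109, -376/109)
5. F_x = 1544/109  [F is the reflection of A across D]
6. F_y = 1684/109  [F is the reflection of A across D]
   → F = (1544/109, 1684/109)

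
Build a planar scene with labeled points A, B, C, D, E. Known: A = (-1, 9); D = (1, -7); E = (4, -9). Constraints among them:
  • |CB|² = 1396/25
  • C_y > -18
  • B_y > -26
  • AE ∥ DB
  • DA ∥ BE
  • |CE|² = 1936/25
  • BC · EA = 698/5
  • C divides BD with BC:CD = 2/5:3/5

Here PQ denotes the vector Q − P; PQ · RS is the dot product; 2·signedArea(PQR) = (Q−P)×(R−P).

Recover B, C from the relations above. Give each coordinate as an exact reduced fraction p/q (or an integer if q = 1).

B = (6, -25)
C = (4, -89/5)

1. B_x = 6  [DA ∥ BE ∩ AE ∥ DB]
2. B_y = -25  [DA ∥ BE ∩ AE ∥ DB]
   → B = (6, -25)
3. C_x = 4  [C divides BD with BC:CD = 2/5:3/5]
4. C_y = -89/5  [C divides BD with BC:CD = 2/5:3/5]
   → C = (4, -89/5)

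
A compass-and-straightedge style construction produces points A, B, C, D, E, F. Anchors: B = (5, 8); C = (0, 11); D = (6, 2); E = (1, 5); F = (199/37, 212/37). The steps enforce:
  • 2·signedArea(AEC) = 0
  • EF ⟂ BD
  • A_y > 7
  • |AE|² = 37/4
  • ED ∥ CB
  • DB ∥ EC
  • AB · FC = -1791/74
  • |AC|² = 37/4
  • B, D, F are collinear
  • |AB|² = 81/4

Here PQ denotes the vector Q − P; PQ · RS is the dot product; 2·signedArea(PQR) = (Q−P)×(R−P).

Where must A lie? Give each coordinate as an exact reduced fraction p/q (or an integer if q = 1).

A = (1/2, 8)

1. A_x = 1/2  [2·signedArea(AEC) = 0 ∩ AB · FC = -1791/74]
2. A_y = 8  [2·signedArea(AEC) = 0 ∩ AB · FC = -1791/74]
   → A = (1/2, 8)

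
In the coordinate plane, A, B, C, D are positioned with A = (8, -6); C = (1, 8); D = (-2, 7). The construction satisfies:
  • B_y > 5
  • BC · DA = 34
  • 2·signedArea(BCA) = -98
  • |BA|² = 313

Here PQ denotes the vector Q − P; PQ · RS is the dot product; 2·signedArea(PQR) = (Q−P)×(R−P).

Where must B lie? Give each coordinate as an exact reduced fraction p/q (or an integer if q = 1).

1. B_x = -5  [BC · DA = 34 ∩ 2·signedArea(BCA) = -98]
2. B_y = 6  [BC · DA = 34 ∩ 2·signedArea(BCA) = -98]
   → B = (-5, 6)

B = (-5, 6)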